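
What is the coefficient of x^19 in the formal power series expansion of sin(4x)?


The Maclaurin series is sin(t) = sum_{k>=0} (-1)^k t^(2k+1) / (2k+1)!, so substituting t = 4x, only odd powers of x are nonzero, with coefficient of x^(2k+1) equal to (-1)^k 4^(2k+1) / (2k+1)!.
Write 19 = 2*9 + 1, giving the coefficient (-1)^9 * 4^19 / 19! = -274877906944/121645100408832000 = -4194304/1856156927625.

-4194304/1856156927625


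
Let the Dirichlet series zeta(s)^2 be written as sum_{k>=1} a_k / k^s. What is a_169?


The Dirichlet convolution of the constant function 1 with itself gives (1 * 1)(k) = sum_{d | k} 1 = d(k), the number of positive divisors of k.
Since zeta(s) = sum_{k>=1} 1/k^s, we have zeta(s)^2 = sum_{k>=1} d(k)/k^s, so a_k = d(k).
For k = 169: the divisors are 1, 13, 169.
Count = 3.

3


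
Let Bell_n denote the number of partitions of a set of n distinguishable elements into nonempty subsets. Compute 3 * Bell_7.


Bell_7 can be computed from the Bell triangle or from Dobinski's identity Bell_n = (1/e) * sum_{k>=0} k^n / k!.
Computing Bell_7 = 877.
Then 3 * 877 = 2631.

2631


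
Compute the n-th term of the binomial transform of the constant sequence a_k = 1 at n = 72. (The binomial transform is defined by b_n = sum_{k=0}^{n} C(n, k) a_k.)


With a_k = 1 for all k, b_n = sum_{k=0}^{n} C(n, k) = 2^n by the binomial theorem.
For n = 72: 2^72 = 4722366482869645213696.

4722366482869645213696


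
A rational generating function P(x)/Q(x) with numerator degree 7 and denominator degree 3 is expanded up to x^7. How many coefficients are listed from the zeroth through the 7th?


Expanding up to x^7 gives the coefficients for x^0, x^1, ..., x^7.
That is 7 + 1 = 8 coefficients in total.

8


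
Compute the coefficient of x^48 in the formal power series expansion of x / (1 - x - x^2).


Let f(x) = sum_{k>=0} a_k x^k. Multiplying f(x) * (1 - x - x^2) = x and matching coefficients gives a_0 = 0, a_1 = 1, and a_k = a_{k-1} + a_{k-2} for k >= 2. These are the Fibonacci numbers F_k.
Iterating from F_0 = 0, F_1 = 1:
F_0=0, F_1=1, F_2=1, F_3=2, F_4=3, F_5=5, F_6=8, F_7=13, F_8=21, F_9=34, ...
F_48 = 4807526976.

4807526976


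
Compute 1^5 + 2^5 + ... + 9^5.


This power sum has a closed form given by Faulhaber's formula
sum_{k=1}^{m} k^p = (1 / (p + 1)) * sum_{j=0}^{p} C(p + 1, j) B_j m^(p + 1 - j),
but for small m direct computation is fastest:
1 + 32 + 243 + 1024 + 3125 + 7776 + 16807 + 32768 + 59049 = 120825.

120825


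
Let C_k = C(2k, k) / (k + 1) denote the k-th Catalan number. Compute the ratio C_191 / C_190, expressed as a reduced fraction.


Using C_k = (2k)! / (k! (k+1)!), the ratio C_{k+1}/C_k simplifies to
C_{k+1}/C_k = [(2k+2)! / ((k+1)! (k+2)!)] * [k! (k+1)! / (2k)!]
 = (2k+2)(2k+1) / ((k+1)(k+2)) = 2(2k+1) / (k+2).
For k = 190: 2(2*190 + 1) / (190 + 2) = 762/192 = 127/32.

127/32


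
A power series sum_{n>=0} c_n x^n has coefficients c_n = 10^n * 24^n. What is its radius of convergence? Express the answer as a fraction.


By the root test (Cauchy-Hadamard), the radius is R = 1 / limsup_n |c_n|^(1/n).
Here |c_n|^(1/n) = (10^n * 24^n)^(1/n) = 10 * 24 = 240 for all n.
So R = 1/240 = 1/240.

1/240


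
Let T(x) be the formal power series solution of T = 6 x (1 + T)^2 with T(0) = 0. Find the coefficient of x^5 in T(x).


Apply the Lagrange inversion formula: if T = 6 x * phi(T) with phi(t) = (1 + t)^2, then [x^n] T = 6^n * (1/n) [t^(n-1)] phi(t)^n = 6^n * (1/n) [t^(n-1)] (1 + t)^(2n) = 6^n * (1/n) C(2n, n-1).
Using the identity C(2n, n-1) = C(2n, n) * n / (n+1), the unscaled factor equals C(2n, n) / (n+1) = C_n, the n-th Catalan number.
For n = 5: C_5 = C(10, 5) / 6 = 252/6 = 42.
With the 6^5 = 7776 factor, the coefficient is 7776 * 42 = 326592.

326592


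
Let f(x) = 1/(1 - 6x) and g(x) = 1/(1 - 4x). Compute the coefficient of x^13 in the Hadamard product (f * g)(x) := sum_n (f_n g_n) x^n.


f has coefficients f_k = 6^k and g has coefficients g_k = 4^k, so the Hadamard product has coefficient (f*g)_k = 6^k * 4^k = 24^k.
For k = 13: 24^13 = 876488338465357824.

876488338465357824


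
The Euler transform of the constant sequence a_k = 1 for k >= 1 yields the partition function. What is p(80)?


The Euler transform converts the sequence a_k = 1 into the number of integer partitions.
Using the recurrence or dynamic programming:
p(80) = 15796476

15796476


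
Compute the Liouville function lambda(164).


The Liouville function is lambda(k) = (-1)^Omega(k), where Omega(k) counts the prime factors of k with multiplicity.
Factoring: 164 = 2 * 2 * 41, so Omega(164) = 3.
lambda(164) = (-1)^3 = -1.

-1


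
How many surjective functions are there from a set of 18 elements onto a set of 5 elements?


By inclusion-exclusion on which target elements are missed, the number of surjections from an n-set onto a k-set is
surj(n, k) = sum_{j=0}^{k} (-1)^j C(k, j) (k - j)^n.
Equivalently surj(n, k) = k! * S(n, k), where S(n, k) is the Stirling number of the second kind.
For n = 18, k = 5:
S(18, 5) = 28958095545, so
surj = 5! * 28958095545 = 120 * 28958095545 = 3474971465400.

3474971465400


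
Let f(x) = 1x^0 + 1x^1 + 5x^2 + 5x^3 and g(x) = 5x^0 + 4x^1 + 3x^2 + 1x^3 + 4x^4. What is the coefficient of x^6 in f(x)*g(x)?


Cauchy product at x^6:
5*4 + 5*1
= 25

25


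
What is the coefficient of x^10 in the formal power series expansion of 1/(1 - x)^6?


The expansion 1/(1 - x)^r = sum_{k>=0} C(k + r - 1, r - 1) x^k follows from the multiset / negative-binomial theorem (or from repeated differentiation of the geometric series).
For r = 6 and k = 10:
C(15, 5) = 1307674368000 / (120 * 3628800) = 3003.

3003


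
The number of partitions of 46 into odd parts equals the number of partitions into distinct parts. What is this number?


Computing partitions of 46 into odd parts (1, 3, 5, ...):
Using the generating function prod_{k>=0} 1/(1-x^(2k+1)),
the count is 2304

2304


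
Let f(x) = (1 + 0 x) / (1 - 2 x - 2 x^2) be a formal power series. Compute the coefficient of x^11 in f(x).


Write f(x) = sum_{k>=0} a_k x^k. Multiplying both sides by 1 - 2 x - 2 x^2 gives
(1 - 2 x - 2 x^2) sum_{k>=0} a_k x^k = 1 + 0 x.
Matching coefficients:
 x^0: a_0 = 1
 x^1: a_1 - 2 a_0 = 0  =>  a_1 = 2*1 + 0 = 2
 x^k (k >= 2): a_k = 2 a_{k-1} + 2 a_{k-2}.
Iterating: a_2 = 6, a_3 = 16, a_4 = 44, a_5 = 120, a_6 = 328, a_7 = 896, a_8 = 2448, a_9 = 6688, a_10 = 18272, a_11 = 49920.
So the coefficient of x^11 is 49920.

49920


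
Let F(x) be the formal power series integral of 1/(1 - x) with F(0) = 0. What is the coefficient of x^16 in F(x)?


1/(1 - x) = sum_{k>=0} x^k. Integrating termwise and using F(0) = 0 gives
F(x) = sum_{k>=0} x^(k+1) / (k+1) = sum_{m>=1} x^m / m = -ln(1 - x).
So the coefficient of x^16 is 1/16 = 1/16.

1/16


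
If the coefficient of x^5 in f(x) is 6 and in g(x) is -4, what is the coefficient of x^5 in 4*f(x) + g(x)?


Scalar multiplication scales coefficients: 4 * 6 = 24.
Then add the g coefficient: 24 + -4
= 20

20


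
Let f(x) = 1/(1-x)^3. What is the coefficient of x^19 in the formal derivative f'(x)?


Differentiate: d/dx [ 1/(1-x)^r ] = r / (1-x)^(r+1).
Here r = 3, so f'(x) = 3 / (1-x)^4.
The expansion of 1/(1-x)^(r+1) has coefficient of x^n equal to C(n+r, r).
So the coefficient of x^19 in f'(x) is
3 * C(22, 3) = 3 * 1540 = 4620

4620


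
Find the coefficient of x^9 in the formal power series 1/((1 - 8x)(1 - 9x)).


By partial fractions or Cauchy convolution:
The coefficient equals sum_{k=0}^{9} 8^k * 9^(9-k).
= 2413042577

2413042577


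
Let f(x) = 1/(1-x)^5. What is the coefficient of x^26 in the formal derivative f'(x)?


Differentiate: d/dx [ 1/(1-x)^r ] = r / (1-x)^(r+1).
Here r = 5, so f'(x) = 5 / (1-x)^6.
The expansion of 1/(1-x)^(r+1) has coefficient of x^n equal to C(n+r, r).
So the coefficient of x^26 in f'(x) is
5 * C(31, 5) = 5 * 169911 = 849555

849555


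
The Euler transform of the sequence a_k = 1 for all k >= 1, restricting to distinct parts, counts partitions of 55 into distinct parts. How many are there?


Partitions of 55 into distinct parts can be computed via generating function.
Product (1+x)(1+x^2)(1+x^3)...
The coefficient of x^55 = 6378

6378


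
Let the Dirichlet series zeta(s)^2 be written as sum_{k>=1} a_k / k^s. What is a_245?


The Dirichlet convolution of the constant function 1 with itself gives (1 * 1)(k) = sum_{d | k} 1 = d(k), the number of positive divisors of k.
Since zeta(s) = sum_{k>=1} 1/k^s, we have zeta(s)^2 = sum_{k>=1} d(k)/k^s, so a_k = d(k).
For k = 245: the divisors are 1, 5, 7, 35, 49, 245.
Count = 6.

6


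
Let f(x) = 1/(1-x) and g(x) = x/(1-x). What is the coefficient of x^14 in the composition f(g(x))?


First simplify the composition: f(g(x)) = 1/(1 - x/(1-x)) = (1-x)/((1-x) - x) = (1-x)/(1-2x).
Now extract the coefficient. Write (1-x)/(1-2x) = 1/(1-2x) - x/(1-2x).
The coefficient of x^n in 1/(1-2x) is 2^n, and in x/(1-2x) is 2^(n-1) (for n >= 1).
So the coefficient of x^14 is 2^14 - 2^13 = 16384 - 8192 = 8192.

8192


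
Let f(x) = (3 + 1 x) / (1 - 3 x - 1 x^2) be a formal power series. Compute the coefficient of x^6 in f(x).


Write f(x) = sum_{k>=0} a_k x^k. Multiplying both sides by 1 - 3 x - 1 x^2 gives
(1 - 3 x - 1 x^2) sum_{k>=0} a_k x^k = 3 + 1 x.
Matching coefficients:
 x^0: a_0 = 3
 x^1: a_1 - 3 a_0 = 1  =>  a_1 = 3*3 + 1 = 10
 x^k (k >= 2): a_k = 3 a_{k-1} + 1 a_{k-2}.
Iterating: a_2 = 33, a_3 = 109, a_4 = 360, a_5 = 1189, a_6 = 3927.
So the coefficient of x^6 is 3927.

3927


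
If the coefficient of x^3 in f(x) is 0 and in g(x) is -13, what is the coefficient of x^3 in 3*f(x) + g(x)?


Scalar multiplication scales coefficients: 3 * 0 = 0.
Then add the g coefficient: 0 + -13
= -13

-13


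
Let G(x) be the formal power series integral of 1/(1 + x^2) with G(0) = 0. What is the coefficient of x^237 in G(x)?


1/(1 + x^2) = sum_{j>=0} (-1)^j x^(2j). Integrating termwise with G(0) = 0:
G(x) = sum_{j>=0} (-1)^j x^(2j+1) / (2j+1) = arctan(x).
Only odd powers are nonzero. For x^237 write 237 = 2*118 + 1, giving
(-1)^118 / 237 = 1/237 = 1/237.

1/237


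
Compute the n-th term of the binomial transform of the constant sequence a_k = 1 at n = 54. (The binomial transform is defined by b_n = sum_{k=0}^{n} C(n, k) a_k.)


With a_k = 1 for all k, b_n = sum_{k=0}^{n} C(n, k) = 2^n by the binomial theorem.
For n = 54: 2^54 = 18014398509481984.

18014398509481984


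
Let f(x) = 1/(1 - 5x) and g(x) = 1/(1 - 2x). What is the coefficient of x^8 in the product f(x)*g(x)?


The coefficient of x^n in f*g is the Cauchy product: sum_{k=0}^{n} a^k * b^(n-k).
With a=5, b=2, n=8:
sum_{k=0}^{8} 5^k * 2^(8-k)
= 650871

650871


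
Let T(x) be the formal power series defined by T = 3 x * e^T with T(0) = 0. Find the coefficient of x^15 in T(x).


Apply the Lagrange inversion formula: if T = 3 x * phi(T) with phi(t) = e^t, then
[x^n] T = 3^n * (1/n) [t^(n-1)] phi(t)^n = 3^n * (1/n) [t^(n-1)] e^(n t) = 3^n * (1/n) * n^(n-1) / (n-1)! = 3^n * n^(n-1) / n!.
When c = 1 this is the Cayley count of rooted labeled trees on n vertices, divided by n!.
For n = 15: 3^15 * 15^14 / 15! = 14348907 * 29192926025390625/1307674368000 = 4596834903662109375/14350336.

4596834903662109375/14350336


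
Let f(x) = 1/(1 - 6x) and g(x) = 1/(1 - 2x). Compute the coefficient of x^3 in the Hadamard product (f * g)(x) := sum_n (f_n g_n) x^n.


f has coefficients f_k = 6^k and g has coefficients g_k = 2^k, so the Hadamard product has coefficient (f*g)_k = 6^k * 2^k = 12^k.
For k = 3: 12^3 = 1728.

1728


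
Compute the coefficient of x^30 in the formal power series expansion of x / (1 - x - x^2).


Let f(x) = sum_{k>=0} a_k x^k. Multiplying f(x) * (1 - x - x^2) = x and matching coefficients gives a_0 = 0, a_1 = 1, and a_k = a_{k-1} + a_{k-2} for k >= 2. These are the Fibonacci numbers F_k.
Iterating from F_0 = 0, F_1 = 1:
F_0=0, F_1=1, F_2=1, F_3=2, F_4=3, F_5=5, F_6=8, F_7=13, F_8=21, F_9=34, ...
F_30 = 832040.

832040


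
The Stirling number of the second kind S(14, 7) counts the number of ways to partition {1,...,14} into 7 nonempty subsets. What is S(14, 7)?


Using the explicit formula S(n,k) = (1/k!) sum_{j=0}^{k} (-1)^(k-j) C(k,j) j^n:
S(14, 7) = 49329280
Equivalently, S(n,k) is n! times the coefficient of x^n in the EGF (e^x - 1)^k / k!.

49329280


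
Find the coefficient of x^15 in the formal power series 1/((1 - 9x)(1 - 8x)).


By partial fractions or Cauchy convolution:
The coefficient equals sum_{k=0}^{15} 9^k * 8^(15-k).
= 1571545212141185

1571545212141185


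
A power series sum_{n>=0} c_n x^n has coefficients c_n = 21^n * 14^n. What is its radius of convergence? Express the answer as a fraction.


By the root test (Cauchy-Hadamard), the radius is R = 1 / limsup_n |c_n|^(1/n).
Here |c_n|^(1/n) = (21^n * 14^n)^(1/n) = 21 * 14 = 294 for all n.
So R = 1/294 = 1/294.

1/294


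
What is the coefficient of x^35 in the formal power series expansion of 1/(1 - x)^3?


The negative binomial / multiset identity is
1/(1 - x)^r = sum_{k>=0} C(k + r - 1, r - 1) x^k.
Here r = 3 and k = 35, so the coefficient is
C(35 + 2, 2) = C(37, 2)
= 666

666


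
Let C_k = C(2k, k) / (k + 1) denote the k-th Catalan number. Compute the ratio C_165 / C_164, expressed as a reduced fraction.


Using C_k = (2k)! / (k! (k+1)!), the ratio C_{k+1}/C_k simplifies to
C_{k+1}/C_k = [(2k+2)! / ((k+1)! (k+2)!)] * [k! (k+1)! / (2k)!]
 = (2k+2)(2k+1) / ((k+1)(k+2)) = 2(2k+1) / (k+2).
For k = 164: 2(2*164 + 1) / (164 + 2) = 658/166 = 329/83.

329/83


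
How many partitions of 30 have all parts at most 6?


Using the generating function (1-x)^(-1)(1-x^2)^(-1)...(1-x^6)^(-1),
the coefficient of x^30 counts these restricted partitions.
Result = 1206

1206


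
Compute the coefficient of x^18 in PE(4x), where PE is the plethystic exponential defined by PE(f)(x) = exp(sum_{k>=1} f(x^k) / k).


With f(x) = 4x, the exponent is sum_{k>=1} 4 x^k / k = 4 * (-ln(1 - x)). Exponentiating:
PE(4x) = exp(-4 ln(1 - x)) = 1/(1 - x)^4.
By the negative binomial expansion, [x^n] 1/(1 - x)^4 = C(n + 3, 3).
For n = 18: C(21, 3) = 1330.

1330


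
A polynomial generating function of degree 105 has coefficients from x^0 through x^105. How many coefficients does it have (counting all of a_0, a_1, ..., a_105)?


A polynomial of degree 105 takes the form a_0 + a_1 x + ... + a_105 x^105.
The number of coefficients is 105 + 1 = 106.

106


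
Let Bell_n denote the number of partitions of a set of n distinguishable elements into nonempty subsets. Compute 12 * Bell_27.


Bell_27 can be computed from the Bell triangle or from Dobinski's identity Bell_n = (1/e) * sum_{k>=0} k^n / k!.
Computing Bell_27 = 545717047936059989389.
Then 12 * 545717047936059989389 = 6548604575232719872668.

6548604575232719872668


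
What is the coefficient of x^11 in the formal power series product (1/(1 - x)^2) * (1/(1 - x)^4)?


Combine the factors: (1/(1 - x)^2) * (1/(1 - x)^4) = 1/(1 - x)^6.
Then use 1/(1 - x)^r = sum_{k>=0} C(k + r - 1, r - 1) x^k with r = 6 and k = 11:
C(16, 5) = 4368.

4368


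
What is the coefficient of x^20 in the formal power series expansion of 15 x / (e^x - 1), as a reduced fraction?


The exponential generating function for Bernoulli numbers is
x / (e^x - 1) = sum_{k>=0} B_k x^k / k!.
So the coefficient of x^20 in 15 x / (e^x - 1) is 15 B_20 / 20!.
Computing: B_20 = -174611/330, 20! = 2432902008176640000, giving
15 * -174611/330 / 2432902008176640000 = -174611/53523844179886080000.

-174611/53523844179886080000


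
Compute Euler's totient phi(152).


phi(n) counts integers in [1, n] coprime to n. Using the multiplicative formula phi(n) = n * prod_{p | n} (1 - 1/p):
152 = 2^3 * 19, so
phi(152) = 152 * (1 - 1/2) * (1 - 1/19) = 72.

72


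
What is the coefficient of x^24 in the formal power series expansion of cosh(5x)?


The Maclaurin series is cosh(t) = sum_{m>=0} t^(2m) / (2m)!, so substituting t = 5x, only even powers of x are nonzero, with coefficient of x^(2m) equal to 5^(2m) / (2m)!.
For x^24 the coefficient is 5^24/24! = 59604644775390625/620448401733239439360000 = 95367431640625/992717442773183102976.

95367431640625/992717442773183102976


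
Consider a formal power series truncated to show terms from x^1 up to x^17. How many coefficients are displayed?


From x^1 to x^17 inclusive, the count is 17 - 1 + 1 = 17.

17


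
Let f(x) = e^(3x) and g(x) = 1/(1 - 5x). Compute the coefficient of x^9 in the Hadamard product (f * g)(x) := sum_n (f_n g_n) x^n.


Expanding: f_k = 3^k/k! (from e^(3x)) and g_k = 5^k (from 1/(1 - 5x)). So the Hadamard coefficient (f * g)_k = 3^k 5^k / k! = (15)^k / k!.
For k = 9: 15^9/9! = 38443359375/362880 = 94921875/896.

94921875/896


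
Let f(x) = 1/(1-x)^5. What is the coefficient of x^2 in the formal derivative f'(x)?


Differentiate: d/dx [ 1/(1-x)^r ] = r / (1-x)^(r+1).
Here r = 5, so f'(x) = 5 / (1-x)^6.
The expansion of 1/(1-x)^(r+1) has coefficient of x^n equal to C(n+r, r).
So the coefficient of x^2 in f'(x) is
5 * C(7, 5) = 5 * 21 = 105

105


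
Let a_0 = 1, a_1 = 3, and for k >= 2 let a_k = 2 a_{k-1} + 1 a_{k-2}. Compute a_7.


Iterating the recurrence forward:
a_0 = 1
a_1 = 3
a_2 = 2*3 + 1*1 = 7
a_3 = 2*7 + 1*3 = 17
a_4 = 2*17 + 1*7 = 41
a_5 = 2*41 + 1*17 = 99
a_6 = 2*99 + 1*41 = 239
a_7 = 2*239 + 1*99 = 577
So a_7 = 577.

577


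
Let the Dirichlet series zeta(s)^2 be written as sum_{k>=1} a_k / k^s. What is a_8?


The Dirichlet convolution of the constant function 1 with itself gives (1 * 1)(k) = sum_{d | k} 1 = d(k), the number of positive divisors of k.
Since zeta(s) = sum_{k>=1} 1/k^s, we have zeta(s)^2 = sum_{k>=1} d(k)/k^s, so a_k = d(k).
For k = 8: the divisors are 1, 2, 4, 8.
Count = 4.

4


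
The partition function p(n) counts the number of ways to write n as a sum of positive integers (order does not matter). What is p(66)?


Using the generating function prod_{k>=1} 1/(1-x^k), we compute p(66).
By dynamic programming over parts 1 through 66:
p(66) = 2323520

2323520


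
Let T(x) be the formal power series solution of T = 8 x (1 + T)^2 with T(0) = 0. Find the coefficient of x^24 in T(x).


Apply the Lagrange inversion formula: if T = 8 x * phi(T) with phi(t) = (1 + t)^2, then [x^n] T = 8^n * (1/n) [t^(n-1)] phi(t)^n = 8^n * (1/n) [t^(n-1)] (1 + t)^(2n) = 8^n * (1/n) C(2n, n-1).
Using the identity C(2n, n-1) = C(2n, n) * n / (n+1), the unscaled factor equals C(2n, n) / (n+1) = C_n, the n-th Catalan number.
For n = 24: C_24 = C(48, 24) / 25 = 32247603683100/25 = 1289904147324.
With the 8^24 = 4722366482869645213696 factor, the coefficient is 4722366482869645213696 * 1289904147324 = 6091400111437406562014936646549504.

6091400111437406562014936646549504


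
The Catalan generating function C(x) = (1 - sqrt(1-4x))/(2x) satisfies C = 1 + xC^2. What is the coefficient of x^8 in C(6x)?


Substituting x -> 6x scales the n-th coefficient by 6^n, so [x^8] C(6x) = 6^8 * C_8.
C_8 = C(2*8, 8)/(9) = 12870/9 = 1430.
So 6^8 * 1430 = 1679616 * 1430 = 2401850880.

2401850880


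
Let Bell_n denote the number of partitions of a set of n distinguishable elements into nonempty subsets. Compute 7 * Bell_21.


Bell_21 can be computed from the Bell triangle or from Dobinski's identity Bell_n = (1/e) * sum_{k>=0} k^n / k!.
Computing Bell_21 = 474869816156751.
Then 7 * 474869816156751 = 3324088713097257.

3324088713097257


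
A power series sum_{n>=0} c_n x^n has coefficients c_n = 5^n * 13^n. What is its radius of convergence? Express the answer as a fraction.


By the root test (Cauchy-Hadamard), the radius is R = 1 / limsup_n |c_n|^(1/n).
Here |c_n|^(1/n) = (5^n * 13^n)^(1/n) = 5 * 13 = 65 for all n.
So R = 1/65 = 1/65.

1/65


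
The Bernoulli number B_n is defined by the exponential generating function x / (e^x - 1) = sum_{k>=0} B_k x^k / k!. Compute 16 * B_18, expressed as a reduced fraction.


Bernoulli numbers can also be computed recursively via B_0 = 1 and sum_{j=0}^{m} C(m+1, j) B_j = 0 for m >= 1. Odd-index Bernoulli numbers vanish for k >= 3.
Computing B_18 = 43867/798, so 16 * B_18 = 16 * 43867/798 = 350936/399.

350936/399


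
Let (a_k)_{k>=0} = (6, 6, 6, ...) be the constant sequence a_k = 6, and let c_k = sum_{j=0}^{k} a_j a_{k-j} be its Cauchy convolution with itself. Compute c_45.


Since a_j = 6 for all j >= 0, the convolution sum becomes
c_k = sum_{j=0}^{k} 6 * 6 = 36 * (k + 1).
Equivalently, the generating function of (a_k) is 6/(1 - x) and its square is 36/(1 - x)^2 = sum_{k>=0} 36(k + 1) x^k.
For k = 45: 36 * 46 = 1656.

1656


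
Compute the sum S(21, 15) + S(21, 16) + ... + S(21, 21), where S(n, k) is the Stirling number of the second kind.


By definition, S(n, k) counts partitions of an n-set into exactly k nonempty blocks.
Computing row n = 21 for k = 15..21:
S(21, k): 13087462580, 809944464, 34952799, 1023435, 19285, 210, 1
Sum = 13933402774.

13933402774


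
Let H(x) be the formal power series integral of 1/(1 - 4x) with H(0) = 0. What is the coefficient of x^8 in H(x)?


1/(1 - 4x) = sum_{k>=0} 4^k x^k. Integrating termwise with H(0) = 0:
H(x) = sum_{k>=0} 4^k x^(k+1) / (k+1) = sum_{m>=1} 4^(m-1) x^m / m.
For m = 8: 4^7/8 = 16384/8 = 2048.

2048


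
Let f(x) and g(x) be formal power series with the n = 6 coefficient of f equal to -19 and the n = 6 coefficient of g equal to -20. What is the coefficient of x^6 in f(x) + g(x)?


Addition of formal power series is termwise.
The coefficient of x^6 in f + g = -19 + -20
= -39

-39


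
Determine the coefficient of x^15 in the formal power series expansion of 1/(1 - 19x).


The geometric series identity gives 1/(1 - c x) = sum_{k>=0} c^k x^k, so the coefficient of x^k is c^k.
Here c = 19 and k = 15.
Computing: 19^15 = 15181127029874798299

15181127029874798299


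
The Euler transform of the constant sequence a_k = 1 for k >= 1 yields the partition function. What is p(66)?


The Euler transform converts the sequence a_k = 1 into the number of integer partitions.
Using the recurrence or dynamic programming:
p(66) = 2323520

2323520


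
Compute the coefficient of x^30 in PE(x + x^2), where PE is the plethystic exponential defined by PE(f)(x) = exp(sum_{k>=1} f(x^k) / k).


With f(x) = x + x^2, the exponent is sum_{k>=1} (x^k + x^(2k)) / k = -ln(1 - x) - ln(1 - x^2). Exponentiating:
PE(x + x^2) = 1 / ((1 - x)(1 - x^2)).
This is the generating function for partitions of n into parts of size 1 or 2. The number of 2's can be any j in 0..15, and the rest are 1's, so
[x^30] = floor(30/2) + 1 = 16.

16


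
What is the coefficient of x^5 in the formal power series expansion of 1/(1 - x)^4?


The expansion 1/(1 - x)^r = sum_{k>=0} C(k + r - 1, r - 1) x^k follows from the multiset / negative-binomial theorem (or from repeated differentiation of the geometric series).
For r = 4 and k = 5:
C(8, 3) = 40320 / (6 * 120) = 56.

56


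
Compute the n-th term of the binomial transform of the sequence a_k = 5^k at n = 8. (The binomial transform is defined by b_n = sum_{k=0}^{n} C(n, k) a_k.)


With a_k = 5^k, b_n = sum_{k=0}^{n} C(n, k) 5^k = (1 + 5)^n by the binomial theorem.
For n = 8: (1 + 5)^8 = 6^8 = 1679616.

1679616


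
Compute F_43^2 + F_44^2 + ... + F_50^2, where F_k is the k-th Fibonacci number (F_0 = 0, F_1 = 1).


There is a standard identity sum_{k=0}^{N} F_k^2 = F_N * F_{N+1} (proved inductively from the telescoping relation F_k^2 = F_k F_{k+1} - F_{k-1} F_k). Then
sum_{k=43}^{50} F_k^2 = F_50 F_51 - F_42 F_43.
Computing: F_50 = 12586269025, F_51 = 20365011074, F_42 = 267914296, F_43 = 433494437.
Sum = 12586269025 * 20365011074 - 267914296 * 433494437 = 256203368717559411498.

256203368717559411498


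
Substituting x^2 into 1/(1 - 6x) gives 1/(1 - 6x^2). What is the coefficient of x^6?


The coefficient of x^(2m) in 1/(1 - 6x^2) is 6^m.
With n = 6 = 2*3, the coefficient is 6^3 = 216.

216


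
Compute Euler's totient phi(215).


phi(n) counts integers in [1, n] coprime to n. Using the multiplicative formula phi(n) = n * prod_{p | n} (1 - 1/p):
215 = 5 * 43, so
phi(215) = 215 * (1 - 1/5) * (1 - 1/43) = 168.

168


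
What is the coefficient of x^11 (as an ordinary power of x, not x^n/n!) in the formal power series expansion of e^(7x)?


The exponential series is e^y = sum_{k>=0} y^k / k!. Substituting y = 7x gives
e^(7x) = sum_{k>=0} 7^k x^k / k!.
So the coefficient of x^n is a^n/n! with a = 7, n = 11:
7^11 / 11! = 1977326743/39916800 = 282475249/5702400

282475249/5702400


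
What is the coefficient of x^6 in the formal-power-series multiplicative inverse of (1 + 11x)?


The inverse is 1/(1 + 11x). Apply the geometric identity 1/(1 - y) = sum_{k>=0} y^k with y = -11x:
1/(1 + 11x) = sum_{k>=0} (-11)^k x^k.
So the coefficient of x^6 is (-11)^6 = 1771561.

1771561


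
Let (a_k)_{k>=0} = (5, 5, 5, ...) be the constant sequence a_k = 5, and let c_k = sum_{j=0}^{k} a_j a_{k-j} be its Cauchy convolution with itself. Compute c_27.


Since a_j = 5 for all j >= 0, the convolution sum becomes
c_k = sum_{j=0}^{k} 5 * 5 = 25 * (k + 1).
Equivalently, the generating function of (a_k) is 5/(1 - x) and its square is 25/(1 - x)^2 = sum_{k>=0} 25(k + 1) x^k.
For k = 27: 25 * 28 = 700.

700


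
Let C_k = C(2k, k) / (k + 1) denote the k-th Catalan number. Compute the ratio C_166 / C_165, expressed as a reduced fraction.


Using C_k = (2k)! / (k! (k+1)!), the ratio C_{k+1}/C_k simplifies to
C_{k+1}/C_k = [(2k+2)! / ((k+1)! (k+2)!)] * [k! (k+1)! / (2k)!]
 = (2k+2)(2k+1) / ((k+1)(k+2)) = 2(2k+1) / (k+2).
For k = 165: 2(2*165 + 1) / (165 + 2) = 662/167 = 662/167.

662/167


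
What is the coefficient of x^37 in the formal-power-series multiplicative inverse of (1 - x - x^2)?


Let the inverse be f(x) = sum_{k>=0} a_k x^k. From f(x) * (1 - x - x^2) = 1 and matching coefficients:
 x^0: a_0 = 1.
 x^1: a_1 - a_0 = 0, so a_1 = 1.
 x^k (k >= 2): a_k - a_{k-1} - a_{k-2} = 0, i.e. a_k = a_{k-1} + a_{k-2}.
This is the Fibonacci-type recurrence shifted so that a_0 = a_1 = 1.
Iterating: a_0=1, a_1=1, a_2=2, a_3=3, a_4=5, a_5=8, a_6=13, a_7=21, a_8=34, a_9=55, ...
a_37 = 39088169.

39088169


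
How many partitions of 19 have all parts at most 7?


Using the generating function (1-x)^(-1)(1-x^2)^(-1)...(1-x^7)^(-1),
the coefficient of x^19 counts these restricted partitions.
Result = 300

300


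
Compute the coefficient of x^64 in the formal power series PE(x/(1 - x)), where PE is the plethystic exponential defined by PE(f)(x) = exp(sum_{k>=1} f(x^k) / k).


For f(x) = x/(1 - x) we have
sum_{k>=1} f(x^k) / k = sum_{k>=1} (1/k) * x^k / (1 - x^k) = sum_{k, m >= 1} x^(k m) / k,
which after exponentiating simplifies to
PE(x/(1 - x)) = prod_{k>=1} 1 / (1 - x^k).
This is the generating function for the partition function p(n), so the coefficient of x^64 is p(64).
Computing p(64) by dynamic programming over parts 1, 2, ..., 64: p(64) = 1741630.

1741630


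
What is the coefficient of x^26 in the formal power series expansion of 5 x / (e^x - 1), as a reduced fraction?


The exponential generating function for Bernoulli numbers is
x / (e^x - 1) = sum_{k>=0} B_k x^k / k!.
So the coefficient of x^26 in 5 x / (e^x - 1) is 5 B_26 / 26!.
Computing: B_26 = 8553103/6, 26! = 403291461126605635584000000, giving
5 * 8553103/6 / 403291461126605635584000000 = 657931/37226904103994366361600000.

657931/37226904103994366361600000


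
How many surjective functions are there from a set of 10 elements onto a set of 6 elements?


By inclusion-exclusion on which target elements are missed, the number of surjections from an n-set onto a k-set is
surj(n, k) = sum_{j=0}^{k} (-1)^j C(k, j) (k - j)^n.
Equivalently surj(n, k) = k! * S(n, k), where S(n, k) is the Stirling number of the second kind.
For n = 10, k = 6:
S(10, 6) = 22827, so
surj = 6! * 22827 = 720 * 22827 = 16435440.

16435440


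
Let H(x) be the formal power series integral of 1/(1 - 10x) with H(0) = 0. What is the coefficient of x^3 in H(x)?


1/(1 - 10x) = sum_{k>=0} 10^k x^k. Integrating termwise with H(0) = 0:
H(x) = sum_{k>=0} 10^k x^(k+1) / (k+1) = sum_{m>=1} 10^(m-1) x^m / m.
For m = 3: 10^2/3 = 100/3 = 100/3.

100/3


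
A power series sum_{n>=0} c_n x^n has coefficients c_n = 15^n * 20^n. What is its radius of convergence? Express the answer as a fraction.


By the root test (Cauchy-Hadamard), the radius is R = 1 / limsup_n |c_n|^(1/n).
Here |c_n|^(1/n) = (15^n * 20^n)^(1/n) = 15 * 20 = 300 for all n.
So R = 1/300 = 1/300.

1/300


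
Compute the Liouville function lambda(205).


The Liouville function is lambda(k) = (-1)^Omega(k), where Omega(k) counts the prime factors of k with multiplicity.
Factoring: 205 = 5 * 41, so Omega(205) = 2.
lambda(205) = (-1)^2 = 1.

1


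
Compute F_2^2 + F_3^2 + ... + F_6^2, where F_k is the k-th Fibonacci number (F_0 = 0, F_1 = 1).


There is a standard identity sum_{k=0}^{N} F_k^2 = F_N * F_{N+1} (proved inductively from the telescoping relation F_k^2 = F_k F_{k+1} - F_{k-1} F_k). Then
sum_{k=2}^{6} F_k^2 = F_6 F_7 - F_1 F_2.
Computing: F_6 = 8, F_7 = 13, F_1 = 1, F_2 = 1.
Sum = 8 * 13 - 1 * 1 = 103.

103


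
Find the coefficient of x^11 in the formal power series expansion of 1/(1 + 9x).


Write 1/(1 + c x) = 1/(1 - (-c) x) and apply the geometric-series identity
1/(1 - y) = sum_{k>=0} y^k to get 1/(1 + c x) = sum_{k>=0} (-c)^k x^k.
So the coefficient of x^k is (-c)^k = (-1)^k * c^k.
Here c = 9 and k = 11:
(-9)^11 = -1 * 31381059609 = -31381059609

-31381059609


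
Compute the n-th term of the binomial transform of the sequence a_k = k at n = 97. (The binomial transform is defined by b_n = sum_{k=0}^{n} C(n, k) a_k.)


With a_k = k, b_n = sum_{k=0}^{n} C(n, k) k. Using k * C(n, k) = n * C(n-1, k-1) gives b_n = n * sum_{k>=1} C(n-1, k-1) = n * 2^(n-1).
For n = 97: 97 * 2^96 = 97 * 79228162514264337593543950336 = 7685131763883640746573763182592.

7685131763883640746573763182592


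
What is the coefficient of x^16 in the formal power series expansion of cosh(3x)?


The Maclaurin series is cosh(t) = sum_{m>=0} t^(2m) / (2m)!, so substituting t = 3x, only even powers of x are nonzero, with coefficient of x^(2m) equal to 3^(2m) / (2m)!.
For x^16 the coefficient is 3^16/16! = 43046721/20922789888000 = 59049/28700672000.

59049/28700672000


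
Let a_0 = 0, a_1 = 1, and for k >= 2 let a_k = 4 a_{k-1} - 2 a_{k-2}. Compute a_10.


Iterating the recurrence forward:
a_0 = 0
a_1 = 1
a_2 = 4*1 - 2*0 = 4
a_3 = 4*4 - 2*1 = 14
a_4 = 4*14 - 2*4 = 48
a_5 = 4*48 - 2*14 = 164
a_6 = 4*164 - 2*48 = 560
a_7 = 4*560 - 2*164 = 1912
a_8 = 4*1912 - 2*560 = 6528
a_9 = 4*6528 - 2*1912 = 22288
a_10 = 4*22288 - 2*6528 = 76096
So a_10 = 76096.

76096


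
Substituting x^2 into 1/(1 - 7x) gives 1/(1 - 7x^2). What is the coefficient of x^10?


The coefficient of x^(2m) in 1/(1 - 7x^2) is 7^m.
With n = 10 = 2*5, the coefficient is 7^5 = 16807.

16807


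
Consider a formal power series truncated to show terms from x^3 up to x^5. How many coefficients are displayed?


From x^3 to x^5 inclusive, the count is 5 - 3 + 1 = 3.

3


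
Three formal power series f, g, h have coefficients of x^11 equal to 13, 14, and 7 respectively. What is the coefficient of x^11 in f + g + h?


Series addition is componentwise:
13 + 14 + 7
= 34

34


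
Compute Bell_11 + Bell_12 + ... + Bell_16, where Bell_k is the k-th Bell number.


Recall Bell_k counts set partitions of a k-set (with Bell_0 = 1 by convention).
Bell_11 through Bell_16: 678570, 4213597, 27644437, 190899322, 1382958545, 10480142147
Sum = 678570 + 4213597 + 27644437 + 190899322 + 1382958545 + 10480142147 = 12086536618.

12086536618


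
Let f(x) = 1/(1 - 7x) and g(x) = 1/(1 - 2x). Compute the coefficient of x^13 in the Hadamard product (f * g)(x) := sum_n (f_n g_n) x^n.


f has coefficients f_k = 7^k and g has coefficients g_k = 2^k, so the Hadamard product has coefficient (f*g)_k = 7^k * 2^k = 14^k.
For k = 13: 14^13 = 793714773254144.

793714773254144


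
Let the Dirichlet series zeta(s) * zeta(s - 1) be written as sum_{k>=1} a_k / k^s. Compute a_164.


Convolution gives a_k = sum_{d | k} d * 1 = sum_{d | k} d = sigma(k), the sum of positive divisors of k.
For k = 164, the divisors are 1, 2, 4, 41, 82, 164, so
sigma(164) = 1 + 2 + 4 + 41 + 82 + 164 = 294.

294


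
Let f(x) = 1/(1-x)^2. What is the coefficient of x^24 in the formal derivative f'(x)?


Differentiate: d/dx [ 1/(1-x)^r ] = r / (1-x)^(r+1).
Here r = 2, so f'(x) = 2 / (1-x)^3.
The expansion of 1/(1-x)^(r+1) has coefficient of x^n equal to C(n+r, r).
So the coefficient of x^24 in f'(x) is
2 * C(26, 2) = 2 * 325 = 650

650


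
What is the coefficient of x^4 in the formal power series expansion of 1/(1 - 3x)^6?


The general identity 1/(1 - c x)^r = sum_{k>=0} c^k C(k + r - 1, r - 1) x^k follows by substituting y = c x into 1/(1 - y)^r = sum_{k>=0} C(k + r - 1, r - 1) y^k.
For c = 3, r = 6, k = 4:
3^4 * C(9, 5) = 81 * 126 = 10206.

10206


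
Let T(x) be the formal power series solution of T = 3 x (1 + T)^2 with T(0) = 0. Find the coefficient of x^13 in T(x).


Apply the Lagrange inversion formula: if T = 3 x * phi(T) with phi(t) = (1 + t)^2, then [x^n] T = 3^n * (1/n) [t^(n-1)] phi(t)^n = 3^n * (1/n) [t^(n-1)] (1 + t)^(2n) = 3^n * (1/n) C(2n, n-1).
Using the identity C(2n, n-1) = C(2n, n) * n / (n+1), the unscaled factor equals C(2n, n) / (n+1) = C_n, the n-th Catalan number.
For n = 13: C_13 = C(26, 13) / 14 = 10400600/14 = 742900.
With the 3^13 = 1594323 factor, the coefficient is 1594323 * 742900 = 1184422556700.

1184422556700


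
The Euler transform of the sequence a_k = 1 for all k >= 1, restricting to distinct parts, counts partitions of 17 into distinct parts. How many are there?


Partitions of 17 into distinct parts can be computed via generating function.
Product (1+x)(1+x^2)(1+x^3)...
The coefficient of x^17 = 38

38


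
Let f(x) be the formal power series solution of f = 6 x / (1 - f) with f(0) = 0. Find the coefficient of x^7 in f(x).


Apply Lagrange inversion: f = 6 x * phi(f) with phi(t) = 1/(1 - t), so
[x^n] f = 6^n * (1/n) [t^(n-1)] phi(t)^n = 6^n * (1/n) [t^(n-1)] (1 - t)^(-n) = 6^n * (1/n) C(2n - 2, n - 1) = 6^n * C_{n-1}.
For n = 7: C_6 = C(12, 6) / 7 = 924/7 = 132.
With the 6^7 = 279936 factor, the coefficient is 279936 * 132 = 36951552.

36951552


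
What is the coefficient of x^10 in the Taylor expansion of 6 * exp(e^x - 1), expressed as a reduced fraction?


exp(e^x - 1) = sum_{k>=0} Bell_k x^k / k!, where Bell_k is the k-th Bell number.
So the coefficient of x^10 is 6 * Bell_10 / 10!.
Computing: Bell_10 = 115975 and 10! = 3628800, giving
6 * 115975/3628800 = 4639/24192.

4639/24192


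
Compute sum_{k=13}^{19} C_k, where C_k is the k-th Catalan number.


C_13 through C_19: 742900, 2674440, 9694845, 35357670, 129644790, 477638700, 1767263190
Sum = 742900 + 2674440 + 9694845 + 35357670 + 129644790 + 477638700 + 1767263190
= 2423016535

2423016535


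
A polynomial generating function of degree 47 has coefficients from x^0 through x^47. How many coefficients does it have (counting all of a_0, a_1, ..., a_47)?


A polynomial of degree 47 takes the form a_0 + a_1 x + ... + a_47 x^47.
The number of coefficients is 47 + 1 = 48.

48


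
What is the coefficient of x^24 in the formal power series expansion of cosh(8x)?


The Maclaurin series is cosh(t) = sum_{m>=0} t^(2m) / (2m)!, so substituting t = 8x, only even powers of x are nonzero, with coefficient of x^(2m) equal to 8^(2m) / (2m)!.
For x^24 the coefficient is 8^24/24! = 4722366482869645213696/620448401733239439360000 = 1125899906842624/147926426347074375.

1125899906842624/147926426347074375


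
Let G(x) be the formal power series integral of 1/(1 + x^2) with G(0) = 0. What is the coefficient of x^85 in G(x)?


1/(1 + x^2) = sum_{j>=0} (-1)^j x^(2j). Integrating termwise with G(0) = 0:
G(x) = sum_{j>=0} (-1)^j x^(2j+1) / (2j+1) = arctan(x).
Only odd powers are nonzero. For x^85 write 85 = 2*42 + 1, giving
(-1)^42 / 85 = 1/85 = 1/85.

1/85


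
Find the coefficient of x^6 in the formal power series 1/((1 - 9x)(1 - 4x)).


By partial fractions or Cauchy convolution:
The coefficient equals sum_{k=0}^{6} 9^k * 4^(6-k).
= 953317

953317


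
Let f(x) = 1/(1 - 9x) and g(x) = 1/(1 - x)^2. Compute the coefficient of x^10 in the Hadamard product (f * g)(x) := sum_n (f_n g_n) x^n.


f has coefficients f_k = 9^k. For g = 1/(1 - x)^2 the coefficient is g_k = C(k + 1, 1) = k + 1. The Hadamard coefficient is (f * g)_k = 9^k * (k + 1).
For k = 10: 9^10 * 11 = 3486784401 * 11 = 38354628411.

38354628411


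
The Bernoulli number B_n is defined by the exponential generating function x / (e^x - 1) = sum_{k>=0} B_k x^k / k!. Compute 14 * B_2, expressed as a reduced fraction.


Bernoulli numbers can also be computed recursively via B_0 = 1 and sum_{j=0}^{m} C(m+1, j) B_j = 0 for m >= 1. Odd-index Bernoulli numbers vanish for k >= 3.
Computing B_2 = 1/6, so 14 * B_2 = 14 * 1/6 = 7/3.

7/3


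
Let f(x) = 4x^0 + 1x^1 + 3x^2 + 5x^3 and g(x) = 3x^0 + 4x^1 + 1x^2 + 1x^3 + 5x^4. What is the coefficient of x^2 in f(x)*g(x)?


Cauchy product at x^2:
4*1 + 1*4 + 3*3
= 17

17


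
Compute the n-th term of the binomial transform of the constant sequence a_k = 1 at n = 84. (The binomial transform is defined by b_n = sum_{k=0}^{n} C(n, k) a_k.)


With a_k = 1 for all k, b_n = sum_{k=0}^{n} C(n, k) = 2^n by the binomial theorem.
For n = 84: 2^84 = 19342813113834066795298816.

19342813113834066795298816


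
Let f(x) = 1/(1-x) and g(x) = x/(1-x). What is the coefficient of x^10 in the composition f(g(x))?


First simplify the composition: f(g(x)) = 1/(1 - x/(1-x)) = (1-x)/((1-x) - x) = (1-x)/(1-2x).
Now extract the coefficient. Write (1-x)/(1-2x) = 1/(1-2x) - x/(1-2x).
The coefficient of x^n in 1/(1-2x) is 2^n, and in x/(1-2x) is 2^(n-1) (for n >= 1).
So the coefficient of x^10 is 2^10 - 2^9 = 1024 - 512 = 512.

512


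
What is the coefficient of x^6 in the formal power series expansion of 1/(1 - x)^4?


The expansion 1/(1 - x)^r = sum_{k>=0} C(k + r - 1, r - 1) x^k follows from the multiset / negative-binomial theorem (or from repeated differentiation of the geometric series).
For r = 4 and k = 6:
C(9, 3) = 362880 / (6 * 720) = 84.

84


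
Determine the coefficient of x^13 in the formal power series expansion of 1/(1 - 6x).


The geometric series identity gives 1/(1 - c x) = sum_{k>=0} c^k x^k, so the coefficient of x^k is c^k.
Here c = 6 and k = 13.
Computing: 6^13 = 13060694016

13060694016


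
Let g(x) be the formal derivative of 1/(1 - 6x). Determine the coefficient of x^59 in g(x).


Differentiate termwise: d/dx sum_{k>=0} 6^k x^k = sum_{k>=1} k 6^k x^(k-1) = sum_{j>=0} (j+1) 6^(j+1) x^j.
Equivalently, d/dx [1/(1 - 6x)] = 6/(1 - 6x)^2.
For j = 59: 60 * 6^60 = 60 * 48873677980689257489322752273774603865660850176 = 2932420678841355449359365136426476231939651010560.

2932420678841355449359365136426476231939651010560


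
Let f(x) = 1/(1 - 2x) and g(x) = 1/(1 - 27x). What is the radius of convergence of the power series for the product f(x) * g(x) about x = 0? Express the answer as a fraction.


The radius of 1/(1 - 2x) is 1/2 (nearest singularity at x = 1/2), and the radius of 1/(1 - 27x) is 1/27.
The product f(x)*g(x) = 1/((1 - 2x)(1 - 27x)) has singularities at both 1/2 and 1/27, so its radius of convergence is the distance to the nearest one:
min(1/2, 1/27) = 1/27.

1/27


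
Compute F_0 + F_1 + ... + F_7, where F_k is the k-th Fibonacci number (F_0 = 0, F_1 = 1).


Use the identity sum_{k=0}^{N} F_k = F_{N+2} - 1 (which follows from F_{k+2} - F_{k+1} = F_k). Then
sum_{k=0}^{7} F_k = (F_{9} - 1) - (F_{1} - 1) = F_{9} - F_{1}.
Computing: F_{9} = 34, F_{1} = 1, so
Sum = 34 - 1 = 33.

33


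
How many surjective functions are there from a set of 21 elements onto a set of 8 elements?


By inclusion-exclusion on which target elements are missed, the number of surjections from an n-set onto a k-set is
surj(n, k) = sum_{j=0}^{k} (-1)^j C(k, j) (k - j)^n.
Equivalently surj(n, k) = k! * S(n, k), where S(n, k) is the Stirling number of the second kind.
For n = 21, k = 8:
S(21, 8) = 132511015347084, so
surj = 8! * 132511015347084 = 40320 * 132511015347084 = 5342844138794426880.

5342844138794426880
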